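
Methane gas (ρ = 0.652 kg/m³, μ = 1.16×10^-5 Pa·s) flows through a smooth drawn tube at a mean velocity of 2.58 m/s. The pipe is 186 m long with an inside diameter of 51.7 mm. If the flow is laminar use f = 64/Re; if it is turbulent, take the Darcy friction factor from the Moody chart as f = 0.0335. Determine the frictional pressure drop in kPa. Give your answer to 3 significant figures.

ΔP ≈ 0.262 kPa

Reynolds number Re = ρVD/μ = 0.652 · 2.58 · 0.0517 / 1.16e-05 = 7497.
Re > 4000 → turbulent; use the Moody-chart value f = 0.0335.
Darcy-Weisbach: ΔP = f(L/D)(ρV²/2) = 0.0335·(186/0.0517)·(0.652·2.58²/2) = 0.0335·3598·2.17 = 261.5 Pa.
ΔP = 261.5 Pa = 0.262 kPa.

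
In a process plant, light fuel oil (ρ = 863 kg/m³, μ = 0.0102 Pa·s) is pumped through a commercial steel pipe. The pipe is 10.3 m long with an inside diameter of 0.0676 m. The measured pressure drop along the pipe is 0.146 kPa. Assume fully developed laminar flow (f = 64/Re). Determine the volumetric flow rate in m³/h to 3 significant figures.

For laminar flow, f = 64/Re with Re = ρVD/μ, so Darcy-Weisbach reduces to ΔP = 32μLV/D². Solving for V: V = ΔP·D²/(32μL) = 146·(0.0676)²/(32·0.0102·10.3) = 0.1985 m/s.
Check: Re = ρVD/μ = 863·0.1985·0.0676/0.0102 = 1135 < 2300, so the laminar assumption holds.
Q = V·A = 0.1985·(π/4·0.0676²) = 0.0007123 m³/s = 2.56 m³/h.

Q ≈ 2.56 m³/h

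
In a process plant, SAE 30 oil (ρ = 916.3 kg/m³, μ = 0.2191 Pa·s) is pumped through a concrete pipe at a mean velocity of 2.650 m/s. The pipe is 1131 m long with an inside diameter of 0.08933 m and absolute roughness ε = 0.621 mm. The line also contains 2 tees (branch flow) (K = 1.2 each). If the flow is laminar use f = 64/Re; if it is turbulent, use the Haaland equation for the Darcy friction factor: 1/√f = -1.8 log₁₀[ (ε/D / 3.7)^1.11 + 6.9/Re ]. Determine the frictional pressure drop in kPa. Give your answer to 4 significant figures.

ΔP ≈ 2641 kPa

Reynolds number Re = ρVD/μ = 916.3 · 2.65 · 0.08933 / 0.219 = 990.
Re < 2300 → laminar flow, so f = 64/Re = 64/990 = 0.06465 (the turbulent correlation is not needed).
Total minor-loss coefficient ΣK = 2·1.2 = 2.4.
ΔP = [f·L/D + ΣK]·(ρV²/2) = [0.06465·1131/0.08933 + 2.4]·(916.3·2.65²/2) = [818.5 + 2.4]·3217 = 2.641e+06 Pa.
ΔP = 2.641e+06 Pa = 2641 kPa.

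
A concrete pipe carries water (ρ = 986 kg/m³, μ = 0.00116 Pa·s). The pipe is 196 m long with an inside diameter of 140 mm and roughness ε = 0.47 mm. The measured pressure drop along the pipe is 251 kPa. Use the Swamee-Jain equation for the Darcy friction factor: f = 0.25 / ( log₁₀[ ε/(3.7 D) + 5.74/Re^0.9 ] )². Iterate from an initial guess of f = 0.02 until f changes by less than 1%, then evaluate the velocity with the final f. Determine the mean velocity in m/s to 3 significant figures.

V ≈ 3.64 m/s

Rearranging Darcy-Weisbach: V = √(2·ΔP·D/(f·L·ρ)). With ε/D = 0.00047/0.14 = 0.00336, iterate starting from f = 0.02:
  f = 0.02 → V = √(2·2.51e+05·0.14/(0.02·196·986)) = 4.264 m/s; Re = ρVD/μ = 5.074e+05; f → 0.02736
  f = 0.02736 → V = 3.645 m/s; Re = 4.338e+05; f → 0.02742
Converged (Δf/f < 1%). With the final f = 0.02742: V = √(2·2.51e+05·0.14/(0.02742·196·986)) = 3.642 m/s.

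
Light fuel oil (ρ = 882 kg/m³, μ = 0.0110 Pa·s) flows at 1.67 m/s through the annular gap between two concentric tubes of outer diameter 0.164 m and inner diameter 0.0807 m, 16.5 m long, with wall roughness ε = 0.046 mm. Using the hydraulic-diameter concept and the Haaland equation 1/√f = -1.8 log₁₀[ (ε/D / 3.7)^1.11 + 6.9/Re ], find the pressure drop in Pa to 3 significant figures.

Hydraulic diameter D_h = 4A/P = D_o - D_i = 0.164 - 0.0807 = 0.0833 m.
Re = ρVD_h/μ = 882·1.67·0.0833/0.011 = 1.115e+04.
ε/D_h = 4.6e-05/0.0833 = 0.000552; Haaland gives 1/√f = -1.8 log₁₀[5.66e-05+0.000619] = 5.707, so f = 0.0307.
ΔP = f(L/D_h)(ρV²/2) = 0.0307·16.5/0.0833·1230 = 7480 Pa.

ΔP ≈ 7480 Pa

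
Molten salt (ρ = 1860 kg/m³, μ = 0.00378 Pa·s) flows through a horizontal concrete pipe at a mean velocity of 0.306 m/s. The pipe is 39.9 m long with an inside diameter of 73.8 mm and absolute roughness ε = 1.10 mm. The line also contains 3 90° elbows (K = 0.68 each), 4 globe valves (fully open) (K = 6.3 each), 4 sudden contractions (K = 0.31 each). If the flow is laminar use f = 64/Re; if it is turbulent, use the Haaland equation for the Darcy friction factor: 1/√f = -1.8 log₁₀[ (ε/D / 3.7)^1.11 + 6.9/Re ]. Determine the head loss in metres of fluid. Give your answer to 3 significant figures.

h_f ≈ 0.258 m

Reynolds number Re = ρVD/μ = 1860 · 0.306 · 0.0738 / 0.00378 = 1.111e+04.
Re > 4000 → turbulent. Relative roughness ε/D = 0.0011/0.0738 = 0.0149. Haaland: 1/√f = -1.8 log₁₀[(0.0149/3.7)^1.11 + 6.9/1.111e+04] = -1.8 log₁₀[0.0022 + 0.000621] = 4.59, so f = 0.04746.
Total minor-loss coefficient ΣK = 3·0.68 + 4·6.3 + 4·0.31 = 28.5.
ΔP = [f·L/D + ΣK]·(ρV²/2) = [0.04746·39.9/0.0738 + 28.5]·(1860·0.306²/2) = [25.66 + 28.5]·87.08 = 4714 Pa.
Head loss h_f = ΔP/(ρg) = 4714/(1860·9.81) = 0.258 m.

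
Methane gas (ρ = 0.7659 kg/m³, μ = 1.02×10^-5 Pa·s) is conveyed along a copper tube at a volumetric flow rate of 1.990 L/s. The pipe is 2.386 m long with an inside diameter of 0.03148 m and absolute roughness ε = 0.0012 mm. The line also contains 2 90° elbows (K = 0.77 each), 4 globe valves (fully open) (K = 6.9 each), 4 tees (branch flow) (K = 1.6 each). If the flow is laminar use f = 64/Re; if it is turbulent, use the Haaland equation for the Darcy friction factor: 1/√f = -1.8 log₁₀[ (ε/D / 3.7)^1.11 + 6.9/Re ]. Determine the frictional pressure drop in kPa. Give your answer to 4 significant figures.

ΔP ≈ 0.09574 kPa

Q = 1.990 L/s = 1.990/1000 = 0.00199 m³/s.
Cross-sectional area A = πD²/4 = π(0.03148)²/4 = 0.0007783 m²; mean velocity V = Q/A = 0.00199/0.0007783 = 2.557 m/s.
Reynolds number Re = ρVD/μ = 0.7659 · 2.557 · 0.03148 / 1.02e-05 = 6044.
Re > 4000 → turbulent. Relative roughness ε/D = 1.2e-06/0.03148 = 3.81e-05. Haaland: 1/√f = -1.8 log₁₀[(3.81e-05/3.7)^1.11 + 6.9/6044] = -1.8 log₁₀[2.91e-06 + 0.00114] = 5.294, so f = 0.03567.
Total minor-loss coefficient ΣK = 2·0.77 + 4·6.9 + 4·1.6 = 35.5.
ΔP = [f·L/D + ΣK]·(ρV²/2) = [0.03567·2.386/0.03148 + 35.5]·(0.7659·2.557²/2) = [2.704 + 35.5]·2.503 = 95.74 Pa.
ΔP = 95.74 Pa = 0.09574 kPa.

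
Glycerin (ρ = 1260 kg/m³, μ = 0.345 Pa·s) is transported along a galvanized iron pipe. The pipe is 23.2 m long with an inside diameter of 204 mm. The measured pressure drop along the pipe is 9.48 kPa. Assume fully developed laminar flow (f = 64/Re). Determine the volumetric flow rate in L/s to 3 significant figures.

Q ≈ 50.3 L/s

For laminar flow, f = 64/Re with Re = ρVD/μ, so Darcy-Weisbach reduces to ΔP = 32μLV/D². Solving for V: V = ΔP·D²/(32μL) = 9480·(0.204)²/(32·0.345·23.2) = 1.54 m/s.
Check: Re = ρVD/μ = 1260·1.54·0.204/0.345 = 1148 < 2300, so the laminar assumption holds.
Q = V·A = 1.54·(π/4·0.204²) = 0.05035 m³/s = 50.3 L/s.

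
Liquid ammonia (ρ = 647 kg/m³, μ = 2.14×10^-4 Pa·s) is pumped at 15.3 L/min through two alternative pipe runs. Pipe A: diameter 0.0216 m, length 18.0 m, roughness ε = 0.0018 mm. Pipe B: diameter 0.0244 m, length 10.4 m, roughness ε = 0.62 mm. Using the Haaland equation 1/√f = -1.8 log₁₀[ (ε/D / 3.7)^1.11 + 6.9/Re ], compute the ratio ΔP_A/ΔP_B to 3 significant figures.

ΔP_A/ΔP_B ≈ 1.25

Pipe A: V = Q/A = 0.000255/0.0003664 = 0.6959 m/s; Re = 4.545e+04; ε/D = 8.33e-05; Haaland → f = 0.02138; ΔP_A = f(L/D)(ρV²/2) = 2792 Pa.
Pipe B: V = Q/A = 0.000255/0.0004676 = 0.5453 m/s; Re = 4.023e+04; ε/D = 0.0254; Haaland → f = 0.05436; ΔP_B = f(L/D)(ρV²/2) = 2229 Pa.
ΔP_A/ΔP_B = 2792/2229 = 1.25.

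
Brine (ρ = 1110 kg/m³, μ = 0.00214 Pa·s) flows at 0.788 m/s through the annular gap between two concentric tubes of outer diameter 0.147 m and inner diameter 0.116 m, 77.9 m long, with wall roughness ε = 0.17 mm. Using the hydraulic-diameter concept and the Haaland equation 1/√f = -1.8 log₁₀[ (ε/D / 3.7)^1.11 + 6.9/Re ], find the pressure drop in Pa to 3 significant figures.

ΔP ≈ 31900 Pa

Hydraulic diameter D_h = 4A/P = D_o - D_i = 0.147 - 0.116 = 0.031 m.
Re = ρVD_h/μ = 1110·0.788·0.031/0.00214 = 1.267e+04.
ε/D_h = 0.00017/0.031 = 0.00548; Haaland gives 1/√f = -1.8 log₁₀[0.000724+0.000545] = 5.214, so f = 0.03678.
ΔP = f(L/D_h)(ρV²/2) = 0.03678·77.9/0.031·344.6 = 3.185e+04 Pa.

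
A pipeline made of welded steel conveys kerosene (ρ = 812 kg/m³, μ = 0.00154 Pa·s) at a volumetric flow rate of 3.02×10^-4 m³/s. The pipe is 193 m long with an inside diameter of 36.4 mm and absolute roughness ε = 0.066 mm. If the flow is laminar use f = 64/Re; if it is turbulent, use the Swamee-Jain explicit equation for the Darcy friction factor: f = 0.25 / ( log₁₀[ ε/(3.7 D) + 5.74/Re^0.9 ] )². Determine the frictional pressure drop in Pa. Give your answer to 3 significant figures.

ΔP ≈ 7060 Pa

Cross-sectional area A = πD²/4 = π(0.0364)²/4 = 0.001041 m²; mean velocity V = Q/A = 0.000302/0.001041 = 0.2902 m/s.
Reynolds number Re = ρVD/μ = 812 · 0.2902 · 0.0364 / 0.00154 = 5570.
Re > 4000 → turbulent. Relative roughness ε/D = 6.6e-05/0.0364 = 0.00181. Swamee-Jain: f = 0.25/(log₁₀[0.00181/3.7 + 5.74/5570^0.9])² = 0.25/(log₁₀[0.00049 + 0.00244])² = 0.25/(-2.533)² = 0.03897.
Darcy-Weisbach: ΔP = f(L/D)(ρV²/2) = 0.03897·(193/0.0364)·(812·0.2902²/2) = 0.03897·5302·34.19 = 7065 Pa.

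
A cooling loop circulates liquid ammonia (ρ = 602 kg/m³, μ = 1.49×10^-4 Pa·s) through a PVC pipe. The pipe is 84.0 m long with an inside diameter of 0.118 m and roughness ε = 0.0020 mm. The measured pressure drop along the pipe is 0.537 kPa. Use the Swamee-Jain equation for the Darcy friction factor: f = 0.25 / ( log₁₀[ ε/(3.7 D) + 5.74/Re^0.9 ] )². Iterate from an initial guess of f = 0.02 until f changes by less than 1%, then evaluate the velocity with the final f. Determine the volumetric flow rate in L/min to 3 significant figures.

Rearranging Darcy-Weisbach: V = √(2·ΔP·D/(f·L·ρ)). With ε/D = 2e-06/0.118 = 1.69e-05, iterate starting from f = 0.02:
  f = 0.02 → V = √(2·537·0.118/(0.02·84·602)) = 0.354 m/s; Re = ρVD/μ = 1.688e+05; f → 0.0162
  f = 0.0162 → V = 0.3933 m/s; Re = 1.875e+05; f → 0.01588
  f = 0.01588 → V = 0.3973 m/s; Re = 1.894e+05; f → 0.01585
Converged (Δf/f < 1%). With the final f = 0.01585: V = √(2·537·0.118/(0.01585·84·602)) = 0.3977 m/s.
Q = V·A = 0.3977·(π/4·0.118²) = 0.004349 m³/s = 261 L/min.

Q ≈ 261 L/min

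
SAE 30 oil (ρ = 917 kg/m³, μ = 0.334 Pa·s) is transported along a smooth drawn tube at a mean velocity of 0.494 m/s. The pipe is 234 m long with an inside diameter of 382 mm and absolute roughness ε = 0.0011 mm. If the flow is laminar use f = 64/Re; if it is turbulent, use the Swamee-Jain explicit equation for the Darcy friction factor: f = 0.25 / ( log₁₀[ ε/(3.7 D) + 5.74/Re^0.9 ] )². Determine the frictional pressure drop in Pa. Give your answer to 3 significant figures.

ΔP ≈ 8470 Pa

Reynolds number Re = ρVD/μ = 917 · 0.494 · 0.382 / 0.334 = 518.1.
Re < 2300 → laminar flow, so f = 64/Re = 64/518.1 = 0.1235 (the turbulent correlation is not needed).
Darcy-Weisbach: ΔP = f(L/D)(ρV²/2) = 0.1235·(234/0.382)·(917·0.494²/2) = 0.1235·612.6·111.9 = 8467 Pa.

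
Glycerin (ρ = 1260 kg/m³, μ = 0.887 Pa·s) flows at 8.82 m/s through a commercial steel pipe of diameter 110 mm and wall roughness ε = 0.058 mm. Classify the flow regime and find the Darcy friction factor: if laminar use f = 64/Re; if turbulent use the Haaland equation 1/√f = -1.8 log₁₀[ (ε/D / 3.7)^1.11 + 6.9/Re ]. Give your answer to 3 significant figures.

f ≈ 0.0464

Re = ρVD/μ = 1260·8.82·0.11/0.887 = 1378.
Re < 2300 → laminar, so f = 64/Re = 0.04644 (roughness is irrelevant in laminar flow).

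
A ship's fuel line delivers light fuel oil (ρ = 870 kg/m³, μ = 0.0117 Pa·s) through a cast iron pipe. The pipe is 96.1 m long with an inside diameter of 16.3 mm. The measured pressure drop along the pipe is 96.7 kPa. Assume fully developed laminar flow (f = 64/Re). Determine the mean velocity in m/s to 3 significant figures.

V ≈ 0.714 m/s

For laminar flow, f = 64/Re with Re = ρVD/μ, so Darcy-Weisbach reduces to ΔP = 32μLV/D². Solving for V: V = ΔP·D²/(32μL) = 9.67e+04·(0.0163)²/(32·0.0117·96.1) = 0.7141 m/s.
Check: Re = ρVD/μ = 870·0.7141·0.0163/0.0117 = 865.5 < 2300, so the laminar assumption holds.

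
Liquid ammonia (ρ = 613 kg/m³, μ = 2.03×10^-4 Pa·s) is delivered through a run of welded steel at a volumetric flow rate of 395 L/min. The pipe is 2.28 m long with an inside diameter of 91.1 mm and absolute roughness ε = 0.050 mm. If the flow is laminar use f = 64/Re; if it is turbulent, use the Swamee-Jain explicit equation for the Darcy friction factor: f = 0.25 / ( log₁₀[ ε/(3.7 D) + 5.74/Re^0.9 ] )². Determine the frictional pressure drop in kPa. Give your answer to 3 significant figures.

ΔP ≈ 0.146 kPa

Q = 395 L/min = 395/60000 = 0.006583 m³/s.
Cross-sectional area A = πD²/4 = π(0.0911)²/4 = 0.006518 m²; mean velocity V = Q/A = 0.006583/0.006518 = 1.01 m/s.
Reynolds number Re = ρVD/μ = 613 · 1.01 · 0.0911 / 0.000203 = 2.778e+05.
Re > 4000 → turbulent. Relative roughness ε/D = 5e-05/0.0911 = 0.000549. Swamee-Jain: f = 0.25/(log₁₀[0.000549/3.7 + 5.74/2.778e+05^0.9])² = 0.25/(log₁₀[0.000148 + 7.24e-05])² = 0.25/(-3.656)² = 0.0187.
Darcy-Weisbach: ΔP = f(L/D)(ρV²/2) = 0.0187·(2.28/0.0911)·(613·1.01²/2) = 0.0187·25.03·312.7 = 146.3 Pa.
ΔP = 146.3 Pa = 0.146 kPa.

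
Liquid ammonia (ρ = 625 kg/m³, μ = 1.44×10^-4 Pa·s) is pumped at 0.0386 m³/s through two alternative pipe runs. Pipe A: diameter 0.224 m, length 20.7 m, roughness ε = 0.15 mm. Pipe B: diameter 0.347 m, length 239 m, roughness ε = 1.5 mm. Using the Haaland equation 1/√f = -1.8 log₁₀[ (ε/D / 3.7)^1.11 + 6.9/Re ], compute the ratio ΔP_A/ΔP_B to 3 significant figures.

Pipe A: V = Q/A = 0.0386/0.03941 = 0.9795 m/s; Re = 9.523e+05; ε/D = 0.00067; Haaland → f = 0.01826; ΔP_A = f(L/D)(ρV²/2) = 505.9 Pa.
Pipe B: V = Q/A = 0.0386/0.09457 = 0.4082 m/s; Re = 6.147e+05; ε/D = 0.00432; Haaland → f = 0.02929; ΔP_B = f(L/D)(ρV²/2) = 1050 Pa.
ΔP_A/ΔP_B = 505.9/1050 = 0.482.

ΔP_A/ΔP_B ≈ 0.482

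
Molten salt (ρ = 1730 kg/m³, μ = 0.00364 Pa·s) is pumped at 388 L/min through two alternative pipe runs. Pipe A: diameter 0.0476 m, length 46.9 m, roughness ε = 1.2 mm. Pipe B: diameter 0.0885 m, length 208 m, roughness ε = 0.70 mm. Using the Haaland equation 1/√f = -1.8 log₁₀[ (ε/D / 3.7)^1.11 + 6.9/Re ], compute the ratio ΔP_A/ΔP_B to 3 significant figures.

ΔP_A/ΔP_B ≈ 7.37

Pipe A: V = Q/A = 0.006467/0.00178 = 3.634 m/s; Re = 8.221e+04; ε/D = 0.0252; Haaland → f = 0.05377; ΔP_A = f(L/D)(ρV²/2) = 6.052e+05 Pa.
Pipe B: V = Q/A = 0.006467/0.006151 = 1.051 m/s; Re = 4.422e+04; ε/D = 0.00791; Haaland → f = 0.03656; ΔP_B = f(L/D)(ρV²/2) = 8.214e+04 Pa.
ΔP_A/ΔP_B = 6.052e+05/8.214e+04 = 7.37.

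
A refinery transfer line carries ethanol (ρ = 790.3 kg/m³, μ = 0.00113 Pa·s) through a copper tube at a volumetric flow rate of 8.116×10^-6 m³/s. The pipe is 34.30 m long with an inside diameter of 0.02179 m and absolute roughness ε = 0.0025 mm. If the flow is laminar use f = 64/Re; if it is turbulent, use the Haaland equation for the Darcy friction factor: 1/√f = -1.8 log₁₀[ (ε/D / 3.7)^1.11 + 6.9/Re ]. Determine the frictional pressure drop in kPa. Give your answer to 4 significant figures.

ΔP ≈ 0.05685 kPa

Cross-sectional area A = πD²/4 = π(0.02179)²/4 = 0.0003729 m²; mean velocity V = Q/A = 8.116e-06/0.0003729 = 0.02176 m/s.
Reynolds number Re = ρVD/μ = 790.3 · 0.02176 · 0.02179 / 0.00113 = 331.7.
Re < 2300 → laminar flow, so f = 64/Re = 64/331.7 = 0.193 (the turbulent correlation is not needed).
Darcy-Weisbach: ΔP = f(L/D)(ρV²/2) = 0.193·(34.3/0.02179)·(790.3·0.02176²/2) = 0.193·1574·0.1872 = 56.85 Pa.
ΔP = 56.85 Pa = 0.05685 kPa.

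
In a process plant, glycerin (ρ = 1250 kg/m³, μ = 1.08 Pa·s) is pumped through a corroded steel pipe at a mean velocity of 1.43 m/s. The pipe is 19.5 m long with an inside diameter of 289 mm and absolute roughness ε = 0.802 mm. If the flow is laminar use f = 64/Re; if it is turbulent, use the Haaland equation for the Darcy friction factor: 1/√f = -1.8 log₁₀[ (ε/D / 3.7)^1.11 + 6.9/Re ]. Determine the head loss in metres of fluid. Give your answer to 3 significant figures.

Reynolds number Re = ρVD/μ = 1250 · 1.43 · 0.289 / 1.08 = 478.3.
Re < 2300 → laminar flow, so f = 64/Re = 64/478.3 = 0.1338 (the turbulent correlation is not needed).
Darcy-Weisbach: ΔP = f(L/D)(ρV²/2) = 0.1338·(19.5/0.289)·(1250·1.43²/2) = 0.1338·67.47·1278 = 1.154e+04 Pa.
Head loss h_f = ΔP/(ρg) = 1.154e+04/(1250·9.81) = 0.941 m.

h_f ≈ 0.941 m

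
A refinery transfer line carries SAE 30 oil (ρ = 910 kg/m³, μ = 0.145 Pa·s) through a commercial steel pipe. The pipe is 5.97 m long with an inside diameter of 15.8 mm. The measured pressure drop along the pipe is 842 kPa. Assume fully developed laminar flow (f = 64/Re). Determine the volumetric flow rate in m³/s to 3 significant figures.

Q ≈ 0.00149 m³/s

For laminar flow, f = 64/Re with Re = ρVD/μ, so Darcy-Weisbach reduces to ΔP = 32μLV/D². Solving for V: V = ΔP·D²/(32μL) = 8.42e+05·(0.0158)²/(32·0.145·5.97) = 7.588 m/s.
Check: Re = ρVD/μ = 910·7.588·0.0158/0.145 = 752.4 < 2300, so the laminar assumption holds.
Q = V·A = 7.588·(π/4·0.0158²) = 0.001488 m³/s = 0.00149 m³/s.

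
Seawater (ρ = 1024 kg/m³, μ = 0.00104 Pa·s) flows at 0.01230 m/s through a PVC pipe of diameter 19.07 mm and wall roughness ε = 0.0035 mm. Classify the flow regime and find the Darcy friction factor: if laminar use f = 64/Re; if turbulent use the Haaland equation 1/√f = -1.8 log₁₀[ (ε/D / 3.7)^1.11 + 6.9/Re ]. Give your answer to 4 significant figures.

Re = ρVD/μ = 1024·0.0123·0.01907/0.00104 = 231.
Re < 2300 → laminar, so f = 64/Re = 0.2771 (roughness is irrelevant in laminar flow).

f ≈ 0.2771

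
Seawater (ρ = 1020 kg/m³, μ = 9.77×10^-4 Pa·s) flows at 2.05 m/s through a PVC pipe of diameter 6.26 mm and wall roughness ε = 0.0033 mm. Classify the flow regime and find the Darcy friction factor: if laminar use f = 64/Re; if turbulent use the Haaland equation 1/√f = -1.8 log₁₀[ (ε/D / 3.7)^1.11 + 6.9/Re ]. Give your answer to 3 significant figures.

Re = ρVD/μ = 1020·2.05·0.00626/0.000977 = 1.34e+04.
Re > 4000 → turbulent. ε/D = 3.3e-06/0.00626 = 0.000527; Haaland: 1/√f = -1.8 log₁₀[5.38e-05 + 0.000515] = 5.841, so f = 0.02931.

f ≈ 0.0293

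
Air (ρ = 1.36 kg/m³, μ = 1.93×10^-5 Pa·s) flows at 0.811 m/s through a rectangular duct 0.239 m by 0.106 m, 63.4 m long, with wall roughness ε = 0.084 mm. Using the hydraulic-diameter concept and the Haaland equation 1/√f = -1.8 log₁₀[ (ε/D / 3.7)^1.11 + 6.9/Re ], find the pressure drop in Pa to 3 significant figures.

Hydraulic diameter D_h = 4A/P = 4·(0.239·0.106)/(2·(0.239+0.106)) = 0.1013/0.69 = 0.1469 m.
Re = ρVD_h/μ = 1.36·0.811·0.1469/1.93e-05 = 8393.
ε/D_h = 8.4e-05/0.1469 = 0.000572; Haaland gives 1/√f = -1.8 log₁₀[5.89e-05+0.000822] = 5.499, so f = 0.03307.
ΔP = f(L/D_h)(ρV²/2) = 0.03307·63.4/0.1469·0.4473 = 6.385 Pa.

ΔP ≈ 6.38 Pa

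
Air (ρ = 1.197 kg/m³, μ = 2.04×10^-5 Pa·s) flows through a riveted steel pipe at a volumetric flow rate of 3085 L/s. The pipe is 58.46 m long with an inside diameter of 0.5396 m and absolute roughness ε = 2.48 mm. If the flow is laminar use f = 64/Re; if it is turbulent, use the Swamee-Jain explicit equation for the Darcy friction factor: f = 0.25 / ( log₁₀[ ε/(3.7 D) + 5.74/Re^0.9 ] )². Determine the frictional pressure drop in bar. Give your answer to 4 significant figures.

ΔP ≈ 0.003535 bar

Q = 3085 L/s = 3085/1000 = 3.085 m³/s.
Cross-sectional area A = πD²/4 = π(0.5396)²/4 = 0.2287 m²; mean velocity V = Q/A = 3.085/0.2287 = 13.49 m/s.
Reynolds number Re = ρVD/μ = 1.197 · 13.49 · 0.5396 / 2.04e-05 = 4.271e+05.
Re > 4000 → turbulent. Relative roughness ε/D = 0.00248/0.5396 = 0.0046. Swamee-Jain: f = 0.25/(log₁₀[0.0046/3.7 + 5.74/4.271e+05^0.9])² = 0.25/(log₁₀[0.00124 + 4.91e-05])² = 0.25/(-2.889)² = 0.02995.
Darcy-Weisbach: ΔP = f(L/D)(ρV²/2) = 0.02995·(58.46/0.5396)·(1.197·13.49²/2) = 0.02995·108.3·108.9 = 353.5 Pa.
ΔP = 353.5 Pa = 0.003535 bar.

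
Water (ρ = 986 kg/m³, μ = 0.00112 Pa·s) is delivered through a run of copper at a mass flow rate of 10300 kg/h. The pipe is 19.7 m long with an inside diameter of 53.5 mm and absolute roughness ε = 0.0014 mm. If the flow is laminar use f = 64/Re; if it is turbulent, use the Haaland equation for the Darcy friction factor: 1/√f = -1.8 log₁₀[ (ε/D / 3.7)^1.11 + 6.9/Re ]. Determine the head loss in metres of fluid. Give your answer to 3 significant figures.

ṁ = 10300 kg/h = 10300/3600 = 2.861 kg/s.
A = πD²/4 = π(0.0535)²/4 = 0.002248 m²; mean velocity V = ṁ/(ρA) = 2.861/(986 · 0.002248) = 1.291 m/s.
Reynolds number Re = ρVD/μ = 986 · 1.291 · 0.0535 / 0.00112 = 6.08e+04.
Re > 4000 → turbulent. Relative roughness ε/D = 1.4e-06/0.0535 = 2.62e-05. Haaland: 1/√f = -1.8 log₁₀[(2.62e-05/3.7)^1.11 + 6.9/6.08e+04] = -1.8 log₁₀[1.92e-06 + 0.000113] = 7.088, so f = 0.0199.
Darcy-Weisbach: ΔP = f(L/D)(ρV²/2) = 0.0199·(19.7/0.0535)·(986·1.291²/2) = 0.0199·368.2·821.4 = 6021 Pa.
Head loss h_f = ΔP/(ρg) = 6021/(986·9.81) = 0.622 m.

h_f ≈ 0.622 m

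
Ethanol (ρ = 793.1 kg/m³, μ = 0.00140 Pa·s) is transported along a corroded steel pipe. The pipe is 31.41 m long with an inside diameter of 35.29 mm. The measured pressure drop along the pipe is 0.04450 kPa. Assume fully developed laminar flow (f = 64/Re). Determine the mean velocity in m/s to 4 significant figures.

V ≈ 0.03938 m/s

For laminar flow, f = 64/Re with Re = ρVD/μ, so Darcy-Weisbach reduces to ΔP = 32μLV/D². Solving for V: V = ΔP·D²/(32μL) = 44.5·(0.03529)²/(32·0.0014·31.41) = 0.03938 m/s.
Check: Re = ρVD/μ = 793.1·0.03938·0.03529/0.0014 = 787.4 < 2300, so the laminar assumption holds.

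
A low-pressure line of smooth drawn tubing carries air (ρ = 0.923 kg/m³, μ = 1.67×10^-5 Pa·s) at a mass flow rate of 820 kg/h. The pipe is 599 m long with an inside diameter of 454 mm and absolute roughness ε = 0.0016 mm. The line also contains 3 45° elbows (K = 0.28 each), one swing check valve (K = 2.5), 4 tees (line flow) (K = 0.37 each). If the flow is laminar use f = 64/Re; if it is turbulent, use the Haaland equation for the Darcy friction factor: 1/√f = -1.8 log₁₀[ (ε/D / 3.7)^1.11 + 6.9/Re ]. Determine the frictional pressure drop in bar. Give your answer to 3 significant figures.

ṁ = 820 kg/h = 820/3600 = 0.2278 kg/s.
A = πD²/4 = π(0.454)²/4 = 0.1619 m²; mean velocity V = ṁ/(ρA) = 0.2278/(0.923 · 0.1619) = 1.524 m/s.
Reynolds number Re = ρVD/μ = 0.923 · 1.524 · 0.454 / 1.67e-05 = 3.825e+04.
Re > 4000 → turbulent. Relative roughness ε/D = 1.6e-06/0.454 = 3.52e-06. Haaland: 1/√f = -1.8 log₁₀[(3.52e-06/3.7)^1.11 + 6.9/3.825e+04] = -1.8 log₁₀[2.07e-07 + 0.00018] = 6.738, so f = 0.02203.
Total minor-loss coefficient ΣK = 3·0.28 + 1·2.5 + 4·0.37 = 4.82.
ΔP = [f·L/D + ΣK]·(ρV²/2) = [0.02203·599/0.454 + 4.82]·(0.923·1.524²/2) = [29.06 + 4.82]·1.072 = 36.34 Pa.
ΔP = 36.34 Pa = 3.63×10^-4 bar.

ΔP ≈ 3.63×10^-4 bar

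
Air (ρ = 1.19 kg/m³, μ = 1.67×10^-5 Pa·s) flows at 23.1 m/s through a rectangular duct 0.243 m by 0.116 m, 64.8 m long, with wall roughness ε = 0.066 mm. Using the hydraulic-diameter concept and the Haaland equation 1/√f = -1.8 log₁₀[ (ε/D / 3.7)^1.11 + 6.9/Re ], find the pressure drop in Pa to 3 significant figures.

Hydraulic diameter D_h = 4A/P = 4·(0.243·0.116)/(2·(0.243+0.116)) = 0.1128/0.718 = 0.157 m.
Re = ρVD_h/μ = 1.19·23.1·0.157/1.67e-05 = 2.585e+05.
ε/D_h = 6.6e-05/0.157 = 0.00042; Haaland gives 1/√f = -1.8 log₁₀[4.18e-05+2.67e-05] = 7.496, so f = 0.0178.
ΔP = f(L/D_h)(ρV²/2) = 0.0178·64.8/0.157·317.5 = 2332 Pa.

ΔP ≈ 2330 Pa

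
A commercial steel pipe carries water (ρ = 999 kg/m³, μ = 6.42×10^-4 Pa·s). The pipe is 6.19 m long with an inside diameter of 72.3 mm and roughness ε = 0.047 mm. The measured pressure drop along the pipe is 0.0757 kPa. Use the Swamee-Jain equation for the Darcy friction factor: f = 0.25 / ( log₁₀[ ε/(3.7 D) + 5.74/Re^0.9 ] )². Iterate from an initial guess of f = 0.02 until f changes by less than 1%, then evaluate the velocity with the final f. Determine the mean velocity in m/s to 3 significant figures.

Rearranging Darcy-Weisbach: V = √(2·ΔP·D/(f·L·ρ)). With ε/D = 4.7e-05/0.0723 = 0.00065, iterate starting from f = 0.02:
  f = 0.02 → V = √(2·75.7·0.0723/(0.02·6.19·999)) = 0.2975 m/s; Re = ρVD/μ = 3.347e+04; f → 0.02473
  f = 0.02473 → V = 0.2675 m/s; Re = 3.01e+04; f → 0.02522
  f = 0.02522 → V = 0.2649 m/s; Re = 2.981e+04; f → 0.02527
Converged (Δf/f < 1%). With the final f = 0.02527: V = √(2·75.7·0.0723/(0.02527·6.19·999)) = 0.2647 m/s.

V ≈ 0.265 m/s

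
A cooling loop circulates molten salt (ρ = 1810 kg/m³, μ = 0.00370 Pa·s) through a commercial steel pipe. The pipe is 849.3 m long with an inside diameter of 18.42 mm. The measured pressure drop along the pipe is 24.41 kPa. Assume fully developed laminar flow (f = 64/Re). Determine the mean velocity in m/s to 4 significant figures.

V ≈ 0.08236 m/s

For laminar flow, f = 64/Re with Re = ρVD/μ, so Darcy-Weisbach reduces to ΔP = 32μLV/D². Solving for V: V = ΔP·D²/(32μL) = 2.441e+04·(0.01842)²/(32·0.0037·849.3) = 0.08236 m/s.
Check: Re = ρVD/μ = 1810·0.08236·0.01842/0.0037 = 742.2 < 2300, so the laminar assumption holds.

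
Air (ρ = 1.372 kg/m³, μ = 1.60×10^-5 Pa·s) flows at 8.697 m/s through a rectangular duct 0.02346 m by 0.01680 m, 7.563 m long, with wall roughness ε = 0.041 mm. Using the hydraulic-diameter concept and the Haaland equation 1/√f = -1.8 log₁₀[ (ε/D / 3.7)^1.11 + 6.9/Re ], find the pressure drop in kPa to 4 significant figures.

ΔP ≈ 0.6266 kPa

Hydraulic diameter D_h = 4A/P = 4·(0.02346·0.0168)/(2·(0.02346+0.0168)) = 0.001577/0.08052 = 0.01958 m.
Re = ρVD_h/μ = 1.372·8.697·0.01958/1.6e-05 = 1.46e+04.
ε/D_h = 4.1e-05/0.01958 = 0.00209; Haaland gives 1/√f = -1.8 log₁₀[0.000249+0.000473] = 5.655, so f = 0.03127.
ΔP = f(L/D_h)(ρV²/2) = 0.03127·7.563/0.01958·51.89 = 626.6 Pa.
ΔP = 0.6266 kPa.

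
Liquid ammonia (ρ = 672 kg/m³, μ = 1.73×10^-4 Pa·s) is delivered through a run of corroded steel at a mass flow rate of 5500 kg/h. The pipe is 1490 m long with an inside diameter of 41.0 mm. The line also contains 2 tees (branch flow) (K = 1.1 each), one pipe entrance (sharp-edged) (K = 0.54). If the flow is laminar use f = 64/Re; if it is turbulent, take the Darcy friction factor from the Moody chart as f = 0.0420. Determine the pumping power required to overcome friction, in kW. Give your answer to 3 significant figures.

P ≈ 3.46 kW

ṁ = 5500 kg/h = 5500/3600 = 1.528 kg/s.
A = πD²/4 = π(0.041)²/4 = 0.00132 m²; mean velocity V = ṁ/(ρA) = 1.528/(672 · 0.00132) = 1.722 m/s.
Reynolds number Re = ρVD/μ = 672 · 1.722 · 0.041 / 0.000173 = 2.742e+05.
Re > 4000 → turbulent; use the Moody-chart value f = 0.0420.
Total minor-loss coefficient ΣK = 2·1.1 + 1·0.54 = 2.74.
ΔP = [f·L/D + ΣK]·(ρV²/2) = [0.042·1490/0.041 + 2.74]·(672·1.722²/2) = [1526 + 2.74]·996.3 = 1.523e+06 Pa.
Q = ṁ/ρ = 1.528/672 = 0.002273 m³/s.
Pumping power P = QΔP = 0.002273·1.523e+06 = 3464 W = 3.46 kW.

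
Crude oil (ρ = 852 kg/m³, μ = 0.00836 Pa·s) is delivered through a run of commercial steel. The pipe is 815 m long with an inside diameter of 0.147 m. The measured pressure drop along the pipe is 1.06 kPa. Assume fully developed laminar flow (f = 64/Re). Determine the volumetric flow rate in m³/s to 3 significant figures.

For laminar flow, f = 64/Re with Re = ρVD/μ, so Darcy-Weisbach reduces to ΔP = 32μLV/D². Solving for V: V = ΔP·D²/(32μL) = 1060·(0.147)²/(32·0.00836·815) = 0.1051 m/s.
Check: Re = ρVD/μ = 852·0.1051·0.147/0.00836 = 1574 < 2300, so the laminar assumption holds.
Q = V·A = 0.1051·(π/4·0.147²) = 0.001783 m³/s = 0.00178 m³/s.

Q ≈ 0.00178 m³/s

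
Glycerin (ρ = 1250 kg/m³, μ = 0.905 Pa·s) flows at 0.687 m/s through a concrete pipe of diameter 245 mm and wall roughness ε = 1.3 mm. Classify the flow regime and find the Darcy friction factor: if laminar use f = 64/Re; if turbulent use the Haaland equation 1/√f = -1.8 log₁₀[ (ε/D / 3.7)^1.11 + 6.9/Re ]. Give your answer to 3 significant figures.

Re = ρVD/μ = 1250·0.687·0.245/0.905 = 232.5.
Re < 2300 → laminar, so f = 64/Re = 0.2753 (roughness is irrelevant in laminar flow).

f ≈ 0.275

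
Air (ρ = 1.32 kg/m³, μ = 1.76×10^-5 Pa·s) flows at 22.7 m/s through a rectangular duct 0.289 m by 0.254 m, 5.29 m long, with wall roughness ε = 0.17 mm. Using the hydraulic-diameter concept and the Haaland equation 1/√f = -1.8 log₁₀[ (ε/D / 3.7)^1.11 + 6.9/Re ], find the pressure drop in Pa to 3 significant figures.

Hydraulic diameter D_h = 4A/P = 4·(0.289·0.254)/(2·(0.289+0.254)) = 0.2936/1.086 = 0.2704 m.
Re = ρVD_h/μ = 1.32·22.7·0.2704/1.76e-05 = 4.603e+05.
ε/D_h = 0.00017/0.2704 = 0.000629; Haaland gives 1/√f = -1.8 log₁₀[6.54e-05+1.5e-05] = 7.371, so f = 0.01841.
ΔP = f(L/D_h)(ρV²/2) = 0.01841·5.29/0.2704·340.1 = 122.5 Pa.

ΔP ≈ 122 Pa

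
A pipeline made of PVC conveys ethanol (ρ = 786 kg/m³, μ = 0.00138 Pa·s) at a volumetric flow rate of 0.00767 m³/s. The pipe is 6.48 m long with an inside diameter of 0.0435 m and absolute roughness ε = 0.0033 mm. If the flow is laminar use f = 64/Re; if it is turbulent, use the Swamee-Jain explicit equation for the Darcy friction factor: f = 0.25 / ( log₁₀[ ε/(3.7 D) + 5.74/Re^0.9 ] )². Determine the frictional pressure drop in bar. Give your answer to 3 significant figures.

Cross-sectional area A = πD²/4 = π(0.0435)²/4 = 0.001486 m²; mean velocity V = Q/A = 0.00767/0.001486 = 5.161 m/s.
Reynolds number Re = ρVD/μ = 786 · 5.161 · 0.0435 / 0.00138 = 1.279e+05.
Re > 4000 → turbulent. Relative roughness ε/D = 3.3e-06/0.0435 = 7.59e-05. Swamee-Jain: f = 0.25/(log₁₀[7.59e-05/3.7 + 5.74/1.279e+05^0.9])² = 0.25/(log₁₀[2.05e-05 + 0.000145])² = 0.25/(-3.78)² = 0.0175.
Darcy-Weisbach: ΔP = f(L/D)(ρV²/2) = 0.0175·(6.48/0.0435)·(786·5.161²/2) = 0.0175·149·1.047e+04 = 2.728e+04 Pa.
ΔP = 2.728e+04 Pa = 0.273 bar.

ΔP ≈ 0.273 bar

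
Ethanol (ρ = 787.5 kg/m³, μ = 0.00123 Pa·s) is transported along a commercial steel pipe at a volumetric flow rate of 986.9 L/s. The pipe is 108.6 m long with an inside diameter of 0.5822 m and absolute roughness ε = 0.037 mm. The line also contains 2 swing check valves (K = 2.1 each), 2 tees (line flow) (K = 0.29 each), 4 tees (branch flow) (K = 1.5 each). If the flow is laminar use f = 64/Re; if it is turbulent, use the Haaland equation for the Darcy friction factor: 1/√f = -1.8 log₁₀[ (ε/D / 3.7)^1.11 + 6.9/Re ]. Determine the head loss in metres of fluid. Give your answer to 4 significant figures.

h_f ≈ 9.168 m

Q = 986.9 L/s = 986.9/1000 = 0.9869 m³/s.
Cross-sectional area A = πD²/4 = π(0.5822)²/4 = 0.2662 m²; mean velocity V = Q/A = 0.9869/0.2662 = 3.707 m/s.
Reynolds number Re = ρVD/μ = 787.5 · 3.707 · 0.5822 / 0.00123 = 1.382e+06.
Re > 4000 → turbulent. Relative roughness ε/D = 3.7e-05/0.5822 = 6.36e-05. Haaland: 1/√f = -1.8 log₁₀[(6.36e-05/3.7)^1.11 + 6.9/1.382e+06] = -1.8 log₁₀[5.14e-06 + 4.99e-06] = 8.99, so f = 0.01237.
Total minor-loss coefficient ΣK = 2·2.1 + 2·0.29 + 4·1.5 = 10.8.
ΔP = [f·L/D + ΣK]·(ρV²/2) = [0.01237·108.6/0.5822 + 10.8]·(787.5·3.707²/2) = [2.308 + 10.8]·5411 = 7.082e+04 Pa.
Head loss h_f = ΔP/(ρg) = 7.082e+04/(787.5·9.81) = 9.168 m.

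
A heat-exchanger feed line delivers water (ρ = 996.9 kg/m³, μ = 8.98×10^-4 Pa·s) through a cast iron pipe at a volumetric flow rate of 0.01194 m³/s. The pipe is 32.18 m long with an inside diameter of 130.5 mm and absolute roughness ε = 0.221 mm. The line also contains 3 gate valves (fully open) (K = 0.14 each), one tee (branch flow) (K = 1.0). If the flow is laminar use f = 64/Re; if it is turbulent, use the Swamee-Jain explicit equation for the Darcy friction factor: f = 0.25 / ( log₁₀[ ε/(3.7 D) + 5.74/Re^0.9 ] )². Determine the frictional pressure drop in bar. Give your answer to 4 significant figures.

Cross-sectional area A = πD²/4 = π(0.1305)²/4 = 0.01338 m²; mean velocity V = Q/A = 0.01194/0.01338 = 0.8927 m/s.
Reynolds number Re = ρVD/μ = 996.9 · 0.8927 · 0.1305 / 0.000898 = 1.293e+05.
Re > 4000 → turbulent. Relative roughness ε/D = 0.000221/0.1305 = 0.00169. Swamee-Jain: f = 0.25/(log₁₀[0.00169/3.7 + 5.74/1.293e+05^0.9])² = 0.25/(log₁₀[0.000458 + 0.000144])² = 0.25/(-3.221)² = 0.0241.
Total minor-loss coefficient ΣK = 3·0.14 + 1·1 = 1.42.
ΔP = [f·L/D + ΣK]·(ρV²/2) = [0.0241·32.18/0.1305 + 1.42]·(996.9·0.8927²/2) = [5.943 + 1.42]·397.2 = 2925 Pa.
ΔP = 2925 Pa = 0.02925 bar.

ΔP ≈ 0.02925 bar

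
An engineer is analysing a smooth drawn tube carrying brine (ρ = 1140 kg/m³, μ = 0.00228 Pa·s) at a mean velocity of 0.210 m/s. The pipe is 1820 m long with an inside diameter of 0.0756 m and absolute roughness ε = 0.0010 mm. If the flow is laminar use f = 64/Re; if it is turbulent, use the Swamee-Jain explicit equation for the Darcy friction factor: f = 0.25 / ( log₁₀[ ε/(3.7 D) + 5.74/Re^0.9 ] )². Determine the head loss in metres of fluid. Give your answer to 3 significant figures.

h_f ≈ 1.79 m

Reynolds number Re = ρVD/μ = 1140 · 0.21 · 0.0756 / 0.00228 = 7938.
Re > 4000 → turbulent. Relative roughness ε/D = 1e-06/0.0756 = 1.32e-05. Swamee-Jain: f = 0.25/(log₁₀[1.32e-05/3.7 + 5.74/7938^0.9])² = 0.25/(log₁₀[3.58e-06 + 0.00177])² = 0.25/(-2.75)² = 0.03306.
Darcy-Weisbach: ΔP = f(L/D)(ρV²/2) = 0.03306·(1820/0.0756)·(1140·0.21²/2) = 0.03306·2.407e+04·25.14 = 2.001e+04 Pa.
Head loss h_f = ΔP/(ρg) = 2.001e+04/(1140·9.81) = 1.79 m.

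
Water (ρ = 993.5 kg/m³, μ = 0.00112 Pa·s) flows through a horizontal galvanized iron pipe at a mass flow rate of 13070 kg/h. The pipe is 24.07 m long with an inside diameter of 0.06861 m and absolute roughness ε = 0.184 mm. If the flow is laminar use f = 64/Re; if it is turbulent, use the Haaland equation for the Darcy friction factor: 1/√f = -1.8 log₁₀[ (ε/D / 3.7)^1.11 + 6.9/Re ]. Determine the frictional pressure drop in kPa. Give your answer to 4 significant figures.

ΔP ≈ 4.669 kPa

ṁ = 13070 kg/h = 13070/3600 = 3.631 kg/s.
A = πD²/4 = π(0.06861)²/4 = 0.003697 m²; mean velocity V = ṁ/(ρA) = 3.631/(993.5 · 0.003697) = 0.9884 m/s.
Reynolds number Re = ρVD/μ = 993.5 · 0.9884 · 0.06861 / 0.00112 = 6.016e+04.
Re > 4000 → turbulent. Relative roughness ε/D = 0.000184/0.06861 = 0.00268. Haaland: 1/√f = -1.8 log₁₀[(0.00268/3.7)^1.11 + 6.9/6.016e+04] = -1.8 log₁₀[0.000327 + 0.000115] = 6.038, so f = 0.02743.
Darcy-Weisbach: ΔP = f(L/D)(ρV²/2) = 0.02743·(24.07/0.06861)·(993.5·0.9884²/2) = 0.02743·350.8·485.3 = 4669 Pa.
ΔP = 4669 Pa = 4.669 kPa.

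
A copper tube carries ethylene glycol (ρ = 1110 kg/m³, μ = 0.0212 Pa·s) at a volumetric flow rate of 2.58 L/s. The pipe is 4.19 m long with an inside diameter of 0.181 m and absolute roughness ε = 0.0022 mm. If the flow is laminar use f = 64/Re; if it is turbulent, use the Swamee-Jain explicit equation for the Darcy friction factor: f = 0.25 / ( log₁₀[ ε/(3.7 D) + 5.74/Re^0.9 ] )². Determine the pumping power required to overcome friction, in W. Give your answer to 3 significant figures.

P ≈ 0.0224 W

Q = 2.58 L/s = 2.58/1000 = 0.00258 m³/s.
Cross-sectional area A = πD²/4 = π(0.181)²/4 = 0.02573 m²; mean velocity V = Q/A = 0.00258/0.02573 = 0.1003 m/s.
Reynolds number Re = ρVD/μ = 1110 · 0.1003 · 0.181 / 0.0212 = 950.3.
Re < 2300 → laminar flow, so f = 64/Re = 64/950.3 = 0.06735 (the turbulent correlation is not needed).
Darcy-Weisbach: ΔP = f(L/D)(ρV²/2) = 0.06735·(4.19/0.181)·(1110·0.1003²/2) = 0.06735·23.15·5.58 = 8.7 Pa.
Pumping power P = QΔP = 0.00258·8.7 = 0.02245 W = 0.0224 W.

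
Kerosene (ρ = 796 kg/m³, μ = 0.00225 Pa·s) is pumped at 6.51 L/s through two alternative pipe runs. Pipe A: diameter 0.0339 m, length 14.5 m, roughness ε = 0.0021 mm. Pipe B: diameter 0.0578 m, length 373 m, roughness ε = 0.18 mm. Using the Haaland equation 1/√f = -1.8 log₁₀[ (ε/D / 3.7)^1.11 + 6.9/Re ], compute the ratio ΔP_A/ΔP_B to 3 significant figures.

Pipe A: V = Q/A = 0.00651/0.0009026 = 7.213 m/s; Re = 8.65e+04; ε/D = 6.19e-05; Haaland → f = 0.01862; ΔP_A = f(L/D)(ρV²/2) = 1.649e+05 Pa.
Pipe B: V = Q/A = 0.00651/0.002624 = 2.481 m/s; Re = 5.073e+04; ε/D = 0.00311; Haaland → f = 0.02865; ΔP_B = f(L/D)(ρV²/2) = 4.53e+05 Pa.
ΔP_A/ΔP_B = 1.649e+05/4.53e+05 = 0.364.

ΔP_A/ΔP_B ≈ 0.364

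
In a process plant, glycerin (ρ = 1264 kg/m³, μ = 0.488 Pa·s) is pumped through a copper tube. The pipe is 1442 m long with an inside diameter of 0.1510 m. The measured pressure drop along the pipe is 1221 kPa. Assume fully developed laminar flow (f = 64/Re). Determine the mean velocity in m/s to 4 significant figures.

For laminar flow, f = 64/Re with Re = ρVD/μ, so Darcy-Weisbach reduces to ΔP = 32μLV/D². Solving for V: V = ΔP·D²/(32μL) = 1.221e+06·(0.151)²/(32·0.488·1442) = 1.236 m/s.
Check: Re = ρVD/μ = 1264·1.236·0.151/0.488 = 483.5 < 2300, so the laminar assumption holds.

V ≈ 1.236 m/s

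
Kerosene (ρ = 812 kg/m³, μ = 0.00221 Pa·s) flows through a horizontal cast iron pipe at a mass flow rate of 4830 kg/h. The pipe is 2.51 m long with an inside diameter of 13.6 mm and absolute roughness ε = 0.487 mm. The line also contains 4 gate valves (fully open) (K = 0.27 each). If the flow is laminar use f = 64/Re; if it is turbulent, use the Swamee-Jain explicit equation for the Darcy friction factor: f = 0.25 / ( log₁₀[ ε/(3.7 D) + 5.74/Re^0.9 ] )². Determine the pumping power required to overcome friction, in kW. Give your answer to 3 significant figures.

ṁ = 4830 kg/h = 4830/3600 = 1.342 kg/s.
A = πD²/4 = π(0.0136)²/4 = 0.0001453 m²; mean velocity V = ṁ/(ρA) = 1.342/(812 · 0.0001453) = 11.37 m/s.
Reynolds number Re = ρVD/μ = 812 · 11.37 · 0.0136 / 0.00221 = 5.684e+04.
Re > 4000 → turbulent. Relative roughness ε/D = 0.000487/0.0136 = 0.0358. Swamee-Jain: f = 0.25/(log₁₀[0.0358/3.7 + 5.74/5.684e+04^0.9])² = 0.25/(log₁₀[0.00968 + 0.000302])² = 0.25/(-2.001)² = 0.06245.
Total minor-loss coefficient ΣK = 4·0.27 = 1.08.
ΔP = [f·L/D + ΣK]·(ρV²/2) = [0.06245·2.51/0.0136 + 1.08]·(812·11.37²/2) = [11.52 + 1.08]·5.253e+04 = 6.621e+05 Pa.
Q = ṁ/ρ = 1.342/812 = 0.001652 m³/s.
Pumping power P = QΔP = 0.001652·6.621e+05 = 1094 W = 1.09 kW.

P ≈ 1.09 kW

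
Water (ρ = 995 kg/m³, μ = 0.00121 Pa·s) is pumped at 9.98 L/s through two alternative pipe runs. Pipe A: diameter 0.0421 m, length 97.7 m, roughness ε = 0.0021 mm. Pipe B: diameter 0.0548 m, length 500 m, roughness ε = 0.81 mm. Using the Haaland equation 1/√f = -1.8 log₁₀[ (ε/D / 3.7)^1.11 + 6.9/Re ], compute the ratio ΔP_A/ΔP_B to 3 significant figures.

Pipe A: V = Q/A = 0.00998/0.001392 = 7.169 m/s; Re = 2.482e+05; ε/D = 4.99e-05; Haaland → f = 0.01525; ΔP_A = f(L/D)(ρV²/2) = 9.05e+05 Pa.
Pipe B: V = Q/A = 0.00998/0.002359 = 4.231 m/s; Re = 1.907e+05; ε/D = 0.0148; Haaland → f = 0.04378; ΔP_B = f(L/D)(ρV²/2) = 3.558e+06 Pa.
ΔP_A/ΔP_B = 9.05e+05/3.558e+06 = 0.254.

ΔP_A/ΔP_B ≈ 0.254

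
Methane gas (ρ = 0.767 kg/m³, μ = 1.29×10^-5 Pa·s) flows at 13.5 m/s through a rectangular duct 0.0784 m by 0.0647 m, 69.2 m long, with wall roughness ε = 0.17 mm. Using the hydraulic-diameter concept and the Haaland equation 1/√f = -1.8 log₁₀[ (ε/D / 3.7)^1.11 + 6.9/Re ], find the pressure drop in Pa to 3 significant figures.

Hydraulic diameter D_h = 4A/P = 4·(0.0784·0.0647)/(2·(0.0784+0.0647)) = 0.02029/0.2862 = 0.07089 m.
Re = ρVD_h/μ = 0.767·13.5·0.07089/1.29e-05 = 5.69e+04.
ε/D_h = 0.00017/0.07089 = 0.0024; Haaland gives 1/√f = -1.8 log₁₀[0.000289+0.000121] = 6.096, so f = 0.02691.
ΔP = f(L/D_h)(ρV²/2) = 0.02691·69.2/0.07089·69.89 = 1836 Pa.

ΔP ≈ 1840 Pa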